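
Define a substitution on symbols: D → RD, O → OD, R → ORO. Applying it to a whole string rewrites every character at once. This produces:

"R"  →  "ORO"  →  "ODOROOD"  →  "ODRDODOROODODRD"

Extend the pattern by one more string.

Rewriting the 15 symbols of ODRDODOROODODRD one by one yields OD RD ORO RD OD RD OD ORO OD OD RD OD RD ORO RD; concatenated:

ODRDORORDODRDODOROODODRDODRDORORD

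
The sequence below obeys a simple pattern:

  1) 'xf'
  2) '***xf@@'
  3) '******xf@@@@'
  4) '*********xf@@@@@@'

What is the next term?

Every step adds *** to the front and @@ to the end of the previous string.
So the next term is ***·*********xf@@@@@@·@@.

************xf@@@@@@@@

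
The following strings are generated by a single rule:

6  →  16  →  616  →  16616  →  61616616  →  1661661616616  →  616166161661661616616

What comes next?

1661661616616616166161661661616616

Each term (from the third on) is the two preceding terms concatenated in order: term 3 = 6·16 = 616.
Continuing: 1661661616616 · 616166161661661616616 gives term 8.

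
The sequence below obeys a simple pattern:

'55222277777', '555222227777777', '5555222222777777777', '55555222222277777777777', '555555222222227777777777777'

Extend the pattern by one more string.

5555555222222222777777777777777

Reading off run lengths: 5 runs 2, 3, 4, 5, 6; 2 runs 4, 5, 6, 7, 8; 7 runs 5, 7, 9, 11, 13 — each is linear in n, where the shown terms are n = 2, 3, 4, 5, 6.
Setting n = 7 gives 7, 9, 15 characters in each block.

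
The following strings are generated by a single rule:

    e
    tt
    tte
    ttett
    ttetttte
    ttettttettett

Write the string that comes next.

Each term (from the third on) is the previous term followed by the one before it: term 3 = tt·e = tte.
Continuing: ttettttettett · ttetttte gives term 7.

ttettttettettttetttte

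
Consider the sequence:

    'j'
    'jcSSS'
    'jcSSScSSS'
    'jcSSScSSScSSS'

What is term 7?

The strings grow by a fixed suffix cSSS each time.
From jcSSScSSScSSS, 3 further steps: jcSSScSSScSSS → jcSSScSSScSSScSSS → jcSSScSSScSSScSSScSSS → (answer).

jcSSScSSScSSScSSScSSScSSS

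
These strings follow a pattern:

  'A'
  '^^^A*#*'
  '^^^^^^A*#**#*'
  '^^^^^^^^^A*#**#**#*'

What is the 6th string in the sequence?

Each term wraps the previous one in ^^^ on the left and *#* on the right.
From ^^^^^^^^^A*#**#**#*, 2 further steps: ^^^^^^^^^A*#**#**#* → ^^^^^^^^^^^^A*#**#**#**#* → (answer).

^^^^^^^^^^^^^^^A*#**#**#**#**#*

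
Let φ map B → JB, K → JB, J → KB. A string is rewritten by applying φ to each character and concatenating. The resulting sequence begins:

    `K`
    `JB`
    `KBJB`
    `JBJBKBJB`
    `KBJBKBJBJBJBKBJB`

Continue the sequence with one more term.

Rewriting the 16 symbols of KBJBKBJBJBJBKBJB one by one yields JB JB KB JB JB JB KB JB KB JB KB JB JB JB KB JB; concatenated:

JBJBKBJBJBJBKBJBKBJBKBJBJBJBKBJB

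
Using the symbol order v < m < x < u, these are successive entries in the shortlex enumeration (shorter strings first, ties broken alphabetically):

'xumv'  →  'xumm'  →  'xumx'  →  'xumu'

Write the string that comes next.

The successor of xumu increments the rightmost position that isn't already u and resets every position after it to v.

xuxv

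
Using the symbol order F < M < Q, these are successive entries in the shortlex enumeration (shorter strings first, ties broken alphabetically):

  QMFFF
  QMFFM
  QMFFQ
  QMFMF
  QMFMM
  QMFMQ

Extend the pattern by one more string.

Treat QMFMQ as a base-3 numeral over the given alphabet and add one, carrying through any trailing Q's.

QMFQF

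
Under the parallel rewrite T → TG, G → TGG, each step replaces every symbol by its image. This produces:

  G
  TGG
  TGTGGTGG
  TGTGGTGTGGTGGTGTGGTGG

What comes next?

Rewriting the 21 symbols of TGTGGTGTGGTGGTGTGGTGG one by one yields TG TGG TG TGG TGG TG TGG TG TGG TGG TG TGG TGG TG TGG TG TGG TGG TG TGG TGG; concatenated:

TGTGGTGTGGTGGTGTGGTGTGGTGGTGTGGTGGTGTGGTGTGGTGGTGTGGTGG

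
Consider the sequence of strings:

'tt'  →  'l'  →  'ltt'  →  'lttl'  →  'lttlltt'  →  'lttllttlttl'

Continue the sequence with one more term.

From term 3 onward, concatenate the last term with the second-to-last: l·tt = ltt, ltt·l = lttl, …
Continuing: lttllttlttl · lttlltt gives term 7.

lttllttlttllttlltt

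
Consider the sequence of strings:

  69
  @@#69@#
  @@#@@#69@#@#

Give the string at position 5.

Every step adds @@# to the front and @# to the end of the previous string.
From @@#@@#69@#@#, 2 further steps: @@#@@#69@#@# → @@#@@#@@#69@#@#@# → (answer).

@@#@@#@@#@@#69@#@#@#@#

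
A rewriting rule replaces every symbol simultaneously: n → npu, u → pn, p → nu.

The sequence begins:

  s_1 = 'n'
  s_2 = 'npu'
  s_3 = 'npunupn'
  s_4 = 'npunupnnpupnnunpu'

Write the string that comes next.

φ(npunupnnpupnnunpu) expands symbol-by-symbol to npu nu pn npu pn nu npu npu nu pn nu npu npu pn npu nu pn; joining the 17 pieces gives the next term.

npunupnnpupnnunpunpunupnnunpunpupnnpunupn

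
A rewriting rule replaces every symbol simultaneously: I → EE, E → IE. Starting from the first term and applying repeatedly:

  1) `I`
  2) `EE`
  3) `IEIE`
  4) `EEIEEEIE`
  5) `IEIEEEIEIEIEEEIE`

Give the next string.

Applying the rule to each of the 16 symbols of IEIEEEIEIEIEEEIE gives the pieces EE IE EE IE IE IE EE IE EE IE EE IE IE IE EE IE, which concatenate to the answer.

EEIEEEIEIEIEEEIEEEIEEEIEIEIEEEIE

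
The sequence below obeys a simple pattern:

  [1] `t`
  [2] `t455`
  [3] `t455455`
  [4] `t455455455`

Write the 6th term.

Each term is the previous one with 455 appended.
From t455455455, 2 further steps: t455455455 → t455455455455 → (answer).

t455455455455455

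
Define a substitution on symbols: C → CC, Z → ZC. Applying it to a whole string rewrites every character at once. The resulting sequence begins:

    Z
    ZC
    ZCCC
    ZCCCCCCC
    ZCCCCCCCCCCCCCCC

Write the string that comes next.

Replace each of the 16 characters of ZCCCCCCCCCCCCCCC in place — ZC CC CC CC CC CC CC CC CC CC CC CC CC CC CC CC — and concatenate.

ZCCCCCCCCCCCCCCCCCCCCCCCCCCCCCCC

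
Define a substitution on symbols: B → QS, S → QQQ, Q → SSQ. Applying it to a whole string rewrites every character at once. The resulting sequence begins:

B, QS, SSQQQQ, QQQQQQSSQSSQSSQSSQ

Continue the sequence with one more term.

Rewriting the 18 symbols of QQQQQQSSQSSQSSQSSQ one by one yields SSQ SSQ SSQ SSQ SSQ SSQ QQQ QQQ SSQ QQQ QQQ SSQ QQQ QQQ SSQ QQQ QQQ SSQ; concatenated:

SSQSSQSSQSSQSSQSSQQQQQQQSSQQQQQQQSSQQQQQQQSSQQQQQQQSSQ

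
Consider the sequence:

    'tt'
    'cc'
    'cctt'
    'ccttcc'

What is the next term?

ccttcccctt

This is a Fibonacci-style word recurrence s(k) = s(k−1)·s(k−2): e.g. cc·tt = cctt.
Continuing: ccttcc · cctt gives term 5.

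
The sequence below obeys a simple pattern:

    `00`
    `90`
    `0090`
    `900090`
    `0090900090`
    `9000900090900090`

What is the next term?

This is a Fibonacci-style word recurrence s(k) = s(k−2)·s(k−1): e.g. 00·90 = 0090.
So term 7 is 0090900090·9000900090900090.

00909000909000900090900090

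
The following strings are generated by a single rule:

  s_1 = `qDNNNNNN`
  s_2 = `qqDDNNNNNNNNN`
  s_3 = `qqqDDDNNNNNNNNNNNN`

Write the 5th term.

qqqqqDDDDDNNNNNNNNNNNNNNNNNN

Term n consists of n-1 q's, followed by n-1 D's, followed by 3n N's, where the shown terms are n = 2, 3, 4.
Setting n = 6 gives 5, 5, 18 characters in each block.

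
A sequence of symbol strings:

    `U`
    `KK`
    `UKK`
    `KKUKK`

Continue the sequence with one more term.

UKKKKUKK

From term 3 onward, concatenate the second-to-last term with the last: U·KK = UKK, KK·UKK = KKUKK, …
The next term joins UKK and KKUKK.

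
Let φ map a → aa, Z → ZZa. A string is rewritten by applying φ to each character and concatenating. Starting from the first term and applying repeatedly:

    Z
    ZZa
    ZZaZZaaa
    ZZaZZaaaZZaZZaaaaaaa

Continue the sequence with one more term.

Rewriting the 20 symbols of ZZaZZaaaZZaZZaaaaaaa one by one yields ZZa ZZa aa ZZa ZZa aa aa aa ZZa ZZa aa ZZa ZZa aa aa aa aa aa aa aa; concatenated:

ZZaZZaaaZZaZZaaaaaaaZZaZZaaaZZaZZaaaaaaaaaaaaaaa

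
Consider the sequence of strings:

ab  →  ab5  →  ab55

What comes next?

The strings grow by a fixed suffix 5 each time.
Applying this once more to ab55:

ab555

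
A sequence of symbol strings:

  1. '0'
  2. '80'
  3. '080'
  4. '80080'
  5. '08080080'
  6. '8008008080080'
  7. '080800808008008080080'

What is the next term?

From term 3 onward, concatenate the second-to-last term with the last: 0·80 = 080, 80·080 = 80080, …
Continuing: 8008008080080 · 080800808008008080080 gives term 8.

8008008080080080800808008008080080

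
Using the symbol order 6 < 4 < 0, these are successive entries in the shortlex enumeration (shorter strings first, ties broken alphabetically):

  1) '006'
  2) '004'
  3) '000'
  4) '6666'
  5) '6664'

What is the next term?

Treat 6664 as a base-3 numeral over the given alphabet and add one, carrying through any trailing 0's.

6660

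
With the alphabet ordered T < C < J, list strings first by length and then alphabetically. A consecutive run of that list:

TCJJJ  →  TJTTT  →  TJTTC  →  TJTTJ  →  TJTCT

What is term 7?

TJTCJ

Advancing 2 positions from TJTCT through TJTCT → TJTCC reaches term 7.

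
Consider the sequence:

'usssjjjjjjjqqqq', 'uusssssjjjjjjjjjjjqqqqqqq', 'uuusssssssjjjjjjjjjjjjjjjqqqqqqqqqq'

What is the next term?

Reading off run lengths: u runs 1, 2, 3; s runs 3, 5, 7; j runs 7, 11, 15; q runs 4, 7, 10 — each is linear in n (n = 1, 2, …).
At n = 4 the blocks have lengths 4, 9, 19, 13.

uuuusssssssssjjjjjjjjjjjjjjjjjjjqqqqqqqqqqqqq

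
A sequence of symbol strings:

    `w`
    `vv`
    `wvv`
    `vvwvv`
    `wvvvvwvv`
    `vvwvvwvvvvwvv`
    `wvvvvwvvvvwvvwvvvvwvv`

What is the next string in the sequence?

vvwvvwvvvvwvvwvvvvwvvvvwvvwvvvvwvv

This is a Fibonacci-style word recurrence s(k) = s(k−2)·s(k−1): e.g. w·vv = wvv.
The next term joins vvwvvwvvvvwvv and wvvvvwvvvvwvvwvvvvwvv.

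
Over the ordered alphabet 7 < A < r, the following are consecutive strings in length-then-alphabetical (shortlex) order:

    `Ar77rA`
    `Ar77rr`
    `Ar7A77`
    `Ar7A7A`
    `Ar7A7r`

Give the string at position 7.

Ar7AAA

Advancing 2 positions from Ar7A7r through Ar7A7r → Ar7AA7 reaches term 7.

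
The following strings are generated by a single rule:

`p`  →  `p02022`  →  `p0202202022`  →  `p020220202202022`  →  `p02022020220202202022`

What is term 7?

p020220202202022020220202202022

Every step adds 02022 to the end: s(k+1) = s(k)·02022.
From p02022020220202202022, 2 further steps: p02022020220202202022 → p0202202022020220202202022 → (answer).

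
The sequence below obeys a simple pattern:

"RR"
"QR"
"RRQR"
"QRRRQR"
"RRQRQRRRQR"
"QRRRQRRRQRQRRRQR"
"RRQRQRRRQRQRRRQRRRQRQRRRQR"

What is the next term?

From term 3 onward, concatenate the second-to-last term with the last: RR·QR = RRQR, QR·RRQR = QRRRQR, …
Continuing: QRRRQRRRQRQRRRQR · RRQRQRRRQRQRRRQRRRQRQRRRQR gives term 8.

QRRRQRRRQRQRRRQRRRQRQRRRQRQRRRQRRRQRQRRRQR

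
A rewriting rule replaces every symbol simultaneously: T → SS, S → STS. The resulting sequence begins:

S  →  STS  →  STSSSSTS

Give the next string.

STSSSSTSSTSSTSSTSSSSTS

Expanding STSSSSTS: S→STS, T→SS, S→STS, S→STS, S→STS, S→STS, T→SS, S→STS. Concatenated: STS SS STS STS STS STS SS STS.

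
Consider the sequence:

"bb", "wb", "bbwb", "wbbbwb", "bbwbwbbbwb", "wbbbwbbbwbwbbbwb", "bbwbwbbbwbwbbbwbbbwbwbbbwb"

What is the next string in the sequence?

wbbbwbbbwbwbbbwbbbwbwbbbwbwbbbwbbbwbwbbbwb

Each term (from the third on) is the two preceding terms concatenated in order: term 3 = bb·wb = bbwb.
So term 8 is wbbbwbbbwbwbbbwb·bbwbwbbbwbwbbbwbbbwbwbbbwb.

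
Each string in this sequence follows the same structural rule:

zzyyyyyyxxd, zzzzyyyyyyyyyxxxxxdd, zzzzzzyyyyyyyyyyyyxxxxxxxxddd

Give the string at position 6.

Each string has the form z^{2n} y^{3n+3} x^{3n-1} d^{n} (n = 1, 2, …).
At n = 6 the blocks have lengths 12, 21, 17, 6.

zzzzzzzzzzzzyyyyyyyyyyyyyyyyyyyyyxxxxxxxxxxxxxxxxxdddddd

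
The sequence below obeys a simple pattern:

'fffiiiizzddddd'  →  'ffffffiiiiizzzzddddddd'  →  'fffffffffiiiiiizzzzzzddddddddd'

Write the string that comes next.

ffffffffffffiiiiiiizzzzzzzzddddddddddd

Term n consists of 3n f's, followed by n+3 i's, followed by 2n z's, followed by 2n+3 d's (n = 1, 2, …).
At n = 4 the blocks have lengths 12, 7, 8, 11.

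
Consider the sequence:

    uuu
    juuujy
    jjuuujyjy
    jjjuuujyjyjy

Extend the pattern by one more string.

jjjjuuujyjyjyjy

s(k+1) = j·s(k)·jy, so each term gains j as a prefix and jy as a suffix.
One more step from jjjuuujyjyjy gives the answer.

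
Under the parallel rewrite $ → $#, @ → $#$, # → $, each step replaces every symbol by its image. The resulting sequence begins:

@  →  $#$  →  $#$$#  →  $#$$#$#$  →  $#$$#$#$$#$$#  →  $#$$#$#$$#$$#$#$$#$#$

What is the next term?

φ($#$$#$#$$#$$#$#$$#$#$) expands symbol-by-symbol to $# $ $# $# $ $# $ $# $# $ $# $# $ $# $ $# $# $ $# $ $#; joining the 21 pieces gives the next term.

$#$$#$#$$#$$#$#$$#$#$$#$$#$#$$#$$#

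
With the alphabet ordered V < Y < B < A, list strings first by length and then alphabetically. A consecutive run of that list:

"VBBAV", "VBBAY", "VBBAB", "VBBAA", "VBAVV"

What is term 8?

Advancing 3 positions from VBAVV through VBAVV → VBAVY → VBAVB reaches term 8.

VBAVA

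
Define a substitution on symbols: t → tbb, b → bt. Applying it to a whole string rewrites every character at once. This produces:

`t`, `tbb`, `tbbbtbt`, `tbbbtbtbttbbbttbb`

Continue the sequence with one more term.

Replace each of the 17 characters of tbbbtbtbttbbbttbb in place — tbb bt bt bt tbb bt tbb bt tbb tbb bt bt bt tbb tbb bt bt — and concatenate.

tbbbtbtbttbbbttbbbttbbtbbbtbtbttbbtbbbtbt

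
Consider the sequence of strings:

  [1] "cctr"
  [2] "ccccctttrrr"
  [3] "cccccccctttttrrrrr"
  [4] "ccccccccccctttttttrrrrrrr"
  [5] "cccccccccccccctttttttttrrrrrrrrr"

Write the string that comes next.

Each string has the form c^{3n-1} t^{2n-1} r^{2n-1} (n = 1, 2, …).
For the next term, n = 6, so the run lengths are 17, 11, 11.

ccccccccccccccccctttttttttttrrrrrrrrrrr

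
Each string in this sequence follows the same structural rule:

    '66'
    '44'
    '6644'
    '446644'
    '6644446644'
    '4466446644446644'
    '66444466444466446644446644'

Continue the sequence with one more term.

From term 3 onward, concatenate the second-to-last term with the last: 66·44 = 6644, 44·6644 = 446644, …
So term 8 is 4466446644446644·66444466444466446644446644.

446644664444664466444466444466446644446644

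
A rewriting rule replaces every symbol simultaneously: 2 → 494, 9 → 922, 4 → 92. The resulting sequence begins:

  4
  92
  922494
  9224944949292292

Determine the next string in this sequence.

Replace each of the 16 characters of 9224944949292292 in place — 922 494 494 92 922 92 92 922 92 922 494 922 494 494 922 494 — and concatenate.

92249449492922929292292922494922494494922494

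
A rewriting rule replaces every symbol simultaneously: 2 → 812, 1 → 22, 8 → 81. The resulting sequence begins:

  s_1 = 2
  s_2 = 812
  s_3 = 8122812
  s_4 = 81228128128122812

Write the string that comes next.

Replace each of the 17 characters of 81228128128122812 in place — 81 22 812 812 81 22 812 81 22 812 81 22 812 812 81 22 812 — and concatenate.

81228128128122812812281281228128128122812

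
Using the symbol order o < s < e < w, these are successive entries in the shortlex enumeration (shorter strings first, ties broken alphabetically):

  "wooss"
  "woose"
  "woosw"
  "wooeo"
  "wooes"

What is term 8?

Advancing 3 positions from wooes through wooes → wooee → wooew reaches term 8.

woowo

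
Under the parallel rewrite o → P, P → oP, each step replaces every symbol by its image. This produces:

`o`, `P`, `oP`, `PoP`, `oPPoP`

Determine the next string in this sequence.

Rewriting each symbol of oPPoP: o→P, P→oP, P→oP, o→P, P→oP, which concatenates to P oP oP P oP.

PoPoPPoP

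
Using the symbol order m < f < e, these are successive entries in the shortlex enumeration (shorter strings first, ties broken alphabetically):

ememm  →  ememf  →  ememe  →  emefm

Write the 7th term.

Stepping forward 3 times from emefm: emefm → emeff → emefe, then the target.

emeem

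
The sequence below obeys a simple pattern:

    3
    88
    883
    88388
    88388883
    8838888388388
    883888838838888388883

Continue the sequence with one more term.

8838888388388883888838838888388388

This is a Fibonacci-style word recurrence s(k) = s(k−1)·s(k−2): e.g. 88·3 = 883.
The next term joins 883888838838888388883 and 8838888388388.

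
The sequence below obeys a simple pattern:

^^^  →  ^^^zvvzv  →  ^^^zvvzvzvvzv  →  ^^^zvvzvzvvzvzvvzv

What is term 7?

Every step adds zvvzv to the end: s(k+1) = s(k)·zvvzv.
From ^^^zvvzvzvvzvzvvzv, 3 further steps: ^^^zvvzvzvvzvzvvzv → ^^^zvvzvzvvzvzvvzvzvvzv → ^^^zvvzvzvvzvzvvzvzvvzvzvvzv → (answer).

^^^zvvzvzvvzvzvvzvzvvzvzvvzvzvvzv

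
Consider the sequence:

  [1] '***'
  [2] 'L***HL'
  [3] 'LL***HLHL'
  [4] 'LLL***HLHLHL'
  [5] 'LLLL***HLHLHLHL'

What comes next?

Each term wraps the previous one in L on the left and HL on the right.
One more step from LLLL***HLHLHLHL gives the answer.

LLLLL***HLHLHLHLHL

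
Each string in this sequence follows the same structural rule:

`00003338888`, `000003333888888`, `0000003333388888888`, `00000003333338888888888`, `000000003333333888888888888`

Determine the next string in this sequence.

0000000003333333388888888888888

Term n consists of n+2 0's, followed by n+1 3's, followed by 2n 8's, where the shown terms are n = 2, 3, 4, 5, 6.
For the next term, n = 7, so the run lengths are 9, 8, 14.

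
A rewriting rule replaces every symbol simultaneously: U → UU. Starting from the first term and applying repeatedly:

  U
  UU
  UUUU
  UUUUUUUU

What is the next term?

Rewriting each symbol of UUUUUUUU: U→UU, U→UU, U→UU, U→UU, U→UU, U→UU, U→UU, U→UU, which concatenates to UU UU UU UU UU UU UU UU.

UUUUUUUUUUUUUUUU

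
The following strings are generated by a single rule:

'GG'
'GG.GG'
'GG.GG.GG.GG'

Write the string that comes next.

s(k+1) = s(k)·.·s(k) — each term doubles the last with '.' between the halves.
One more doubling of GG.GG.GG.GG gives the answer.

GG.GG.GG.GG.GG.GG.GG.GG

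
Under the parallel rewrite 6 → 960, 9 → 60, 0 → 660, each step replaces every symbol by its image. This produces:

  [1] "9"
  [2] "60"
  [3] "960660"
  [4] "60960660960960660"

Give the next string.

Replace each of the 17 characters of 60960660960960660 in place — 960 660 60 960 660 960 960 660 60 960 660 60 960 660 960 960 660 — and concatenate.

960660609606609609606606096066060960660960960660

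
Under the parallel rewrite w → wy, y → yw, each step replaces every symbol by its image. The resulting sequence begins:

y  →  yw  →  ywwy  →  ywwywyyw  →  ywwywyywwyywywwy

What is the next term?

ywwywyywwyywywwywyywywwyywwywyyw

Applying the rule to each of the 16 symbols of ywwywyywwyywywwy gives the pieces yw wy wy yw wy yw yw wy wy yw yw wy yw wy wy yw, which concatenate to the answer.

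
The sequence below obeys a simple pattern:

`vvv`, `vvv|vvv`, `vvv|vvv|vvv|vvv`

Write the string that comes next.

Every step duplicates the string with '|' between the halves.
Doubling vvv|vvv|vvv|vvv with '|' between the halves:

vvv|vvv|vvv|vvv|vvv|vvv|vvv|vvv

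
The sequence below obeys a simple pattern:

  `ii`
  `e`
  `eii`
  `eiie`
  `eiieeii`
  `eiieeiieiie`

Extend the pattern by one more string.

eiieeiieiieeiieeii

This is a Fibonacci-style word recurrence s(k) = s(k−1)·s(k−2): e.g. e·ii = eii.
So term 7 is eiieeiieiie·eiieeii.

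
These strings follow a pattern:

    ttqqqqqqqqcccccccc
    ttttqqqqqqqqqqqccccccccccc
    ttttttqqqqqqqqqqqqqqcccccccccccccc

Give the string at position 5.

Each string has the form t^{2n-2} q^{3n+2} c^{3n+2}, where the shown terms are n = 2, 3, 4.
For term 5, n = 6, so the run lengths are 10, 20, 20.

ttttttttttqqqqqqqqqqqqqqqqqqqqcccccccccccccccccccc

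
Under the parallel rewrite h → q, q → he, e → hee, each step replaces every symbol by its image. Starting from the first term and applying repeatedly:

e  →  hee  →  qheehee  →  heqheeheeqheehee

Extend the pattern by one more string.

Replace each of the 16 characters of heqheeheeqheehee in place — q hee he q hee hee q hee hee he q hee hee q hee hee — and concatenate.

qheeheqheeheeqheeheeheqheeheeqheehee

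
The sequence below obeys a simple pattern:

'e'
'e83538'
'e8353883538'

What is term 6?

The strings grow by a fixed suffix 83538 each time.
From e8353883538, 3 further steps: e8353883538 → e835388353883538 → e83538835388353883538 → (answer).

e8353883538835388353883538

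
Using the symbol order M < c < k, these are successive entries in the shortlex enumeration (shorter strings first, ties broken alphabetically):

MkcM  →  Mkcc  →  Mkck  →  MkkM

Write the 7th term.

cMMM

Advancing 3 positions from MkkM through MkkM → Mkkc → Mkkk reaches term 7.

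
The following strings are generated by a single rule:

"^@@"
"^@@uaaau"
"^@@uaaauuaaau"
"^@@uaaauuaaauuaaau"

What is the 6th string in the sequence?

^@@uaaauuaaauuaaauuaaauuaaau

Each term is the previous one with uaaau appended.
From ^@@uaaauuaaauuaaau, 2 further steps: ^@@uaaauuaaauuaaau → ^@@uaaauuaaauuaaauuaaau → (answer).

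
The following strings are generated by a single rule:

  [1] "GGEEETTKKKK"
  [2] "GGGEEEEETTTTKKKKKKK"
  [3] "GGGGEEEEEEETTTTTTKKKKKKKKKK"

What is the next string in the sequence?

GGGGGEEEEEEEEETTTTTTTTKKKKKKKKKKKKK

The n-th term is n+1 G's then 2n+1 E's then 2n T's then 3n+1 K's (n = 1, 2, …).
At n = 4 the blocks have lengths 5, 9, 8, 13.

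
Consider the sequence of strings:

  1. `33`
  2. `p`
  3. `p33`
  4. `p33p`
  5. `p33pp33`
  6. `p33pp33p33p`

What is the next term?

From term 3 onward, concatenate the last term with the second-to-last: p·33 = p33, p33·p = p33p, …
So term 7 is p33pp33p33p·p33pp33.

p33pp33p33pp33pp33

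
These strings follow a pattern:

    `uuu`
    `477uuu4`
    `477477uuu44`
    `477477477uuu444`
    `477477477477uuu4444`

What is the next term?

s(k+1) = 477·s(k)·4, so each term gains 477 as a prefix and 4 as a suffix.
Applying this once more to 477477477477uuu4444:

477477477477477uuu44444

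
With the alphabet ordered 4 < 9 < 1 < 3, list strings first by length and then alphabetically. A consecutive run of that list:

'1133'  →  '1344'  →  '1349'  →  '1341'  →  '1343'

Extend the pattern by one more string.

The successor of 1343 increments the rightmost position that isn't already 3 and resets every position after it to 4.

1394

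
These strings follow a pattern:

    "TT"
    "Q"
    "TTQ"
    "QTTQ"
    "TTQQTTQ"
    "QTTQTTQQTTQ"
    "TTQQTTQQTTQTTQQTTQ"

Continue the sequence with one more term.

QTTQTTQQTTQTTQQTTQQTTQTTQQTTQ

This is a Fibonacci-style word recurrence s(k) = s(k−2)·s(k−1): e.g. TT·Q = TTQ.
The next term joins QTTQTTQQTTQ and TTQQTTQQTTQTTQQTTQ.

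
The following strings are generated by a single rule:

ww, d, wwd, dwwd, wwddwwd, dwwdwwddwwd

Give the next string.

From term 3 onward, concatenate the second-to-last term with the last: ww·d = wwd, d·wwd = dwwd, …
So term 7 is wwddwwd·dwwdwwddwwd.

wwddwwddwwdwwddwwd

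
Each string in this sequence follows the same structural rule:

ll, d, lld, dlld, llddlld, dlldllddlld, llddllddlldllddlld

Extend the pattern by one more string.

dlldllddlldllddllddlldllddlld

This is a Fibonacci-style word recurrence s(k) = s(k−2)·s(k−1): e.g. ll·d = lld.
The next term joins dlldllddlld and llddllddlldllddlld.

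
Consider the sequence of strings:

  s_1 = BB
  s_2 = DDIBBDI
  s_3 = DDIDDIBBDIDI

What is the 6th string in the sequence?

DDIDDIDDIDDIDDIBBDIDIDIDIDI

Every step adds DDI to the front and DI to the end of the previous string.
From DDIDDIBBDIDI, 3 further steps: DDIDDIBBDIDI → DDIDDIDDIBBDIDIDI → DDIDDIDDIDDIBBDIDIDIDI → (answer).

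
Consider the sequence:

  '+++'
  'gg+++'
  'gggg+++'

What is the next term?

Every step adds gg at the front: s(k+1) = gg·s(k).
Applying this once more to gggg+++:

gggggg+++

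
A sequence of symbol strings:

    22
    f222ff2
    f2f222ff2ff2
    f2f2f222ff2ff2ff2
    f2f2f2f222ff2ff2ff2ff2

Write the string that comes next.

f2f2f2f2f222ff2ff2ff2ff2ff2

s(k+1) = f2·s(k)·ff2, so each term gains f2 as a prefix and ff2 as a suffix.
One more step from f2f2f2f222ff2ff2ff2ff2 gives the answer.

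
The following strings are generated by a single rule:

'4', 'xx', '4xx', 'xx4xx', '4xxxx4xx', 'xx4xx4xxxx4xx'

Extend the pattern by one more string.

4xxxx4xxxx4xx4xxxx4xx

Each term (from the third on) is the two preceding terms concatenated in order: term 3 = 4·xx = 4xx.
Continuing: 4xxxx4xx · xx4xx4xxxx4xx gives term 7.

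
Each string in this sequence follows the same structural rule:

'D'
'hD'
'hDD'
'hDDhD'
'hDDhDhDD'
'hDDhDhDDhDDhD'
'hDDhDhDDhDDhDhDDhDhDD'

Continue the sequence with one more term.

hDDhDhDDhDDhDhDDhDhDDhDDhDhDDhDDhD

Each term (from the third on) is the previous term followed by the one before it: term 3 = hD·D = hDD.
The next term joins hDDhDhDDhDDhDhDDhDhDD and hDDhDhDDhDDhD.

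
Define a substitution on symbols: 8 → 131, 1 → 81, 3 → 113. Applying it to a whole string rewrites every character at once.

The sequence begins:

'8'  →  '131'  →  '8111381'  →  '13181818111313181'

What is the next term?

Replace each of the 17 characters of 13181818111313181 in place — 81 113 81 131 81 131 81 131 81 81 81 113 81 113 81 131 81 — and concatenate.

81113811318113181131818181113811138113181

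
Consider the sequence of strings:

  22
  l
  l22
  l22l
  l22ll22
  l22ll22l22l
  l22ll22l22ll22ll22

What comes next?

l22ll22l22ll22ll22l22ll22l22l

Each term (from the third on) is the previous term followed by the one before it: term 3 = l·22 = l22.
So term 8 is l22ll22l22ll22ll22·l22ll22l22l.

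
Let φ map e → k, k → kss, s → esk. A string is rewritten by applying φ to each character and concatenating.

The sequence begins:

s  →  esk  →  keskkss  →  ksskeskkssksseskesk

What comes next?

φ(ksskeskkssksseskesk) expands symbol-by-symbol to kss esk esk kss k esk kss kss esk esk kss esk esk k esk kss k esk kss; joining the 19 pieces gives the next term.

ksseskeskksskeskkssksseskeskksseskeskkeskksskeskkss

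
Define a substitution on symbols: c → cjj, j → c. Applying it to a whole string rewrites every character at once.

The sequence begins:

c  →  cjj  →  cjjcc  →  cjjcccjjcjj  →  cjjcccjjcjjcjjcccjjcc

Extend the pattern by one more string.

Rewriting the 21 symbols of cjjcccjjcjjcjjcccjjcc one by one yields cjj c c cjj cjj cjj c c cjj c c cjj c c cjj cjj cjj c c cjj cjj; concatenated:

cjjcccjjcjjcjjcccjjcccjjcccjjcjjcjjcccjjcjj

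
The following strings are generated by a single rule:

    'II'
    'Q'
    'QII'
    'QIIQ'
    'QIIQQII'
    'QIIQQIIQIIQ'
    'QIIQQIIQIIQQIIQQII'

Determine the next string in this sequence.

This is a Fibonacci-style word recurrence s(k) = s(k−1)·s(k−2): e.g. Q·II = QII.
So term 8 is QIIQQIIQIIQQIIQQII·QIIQQIIQIIQ.

QIIQQIIQIIQQIIQQIIQIIQQIIQIIQ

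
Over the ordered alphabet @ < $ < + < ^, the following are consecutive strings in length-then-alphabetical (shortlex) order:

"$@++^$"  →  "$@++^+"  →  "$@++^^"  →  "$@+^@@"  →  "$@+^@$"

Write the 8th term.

$@+^$@

Advancing 3 positions from $@+^@$ through $@+^@$ → $@+^@+ → $@+^@^ reaches term 8.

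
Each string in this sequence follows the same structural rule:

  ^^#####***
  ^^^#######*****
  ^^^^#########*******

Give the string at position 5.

Reading off run lengths: ^ runs 2, 3, 4; # runs 5, 7, 9; * runs 3, 5, 7 — each is linear in n, where the shown terms are n = 2, 3, 4.
For term 5, n = 6, so the run lengths are 6, 13, 11.

^^^^^^#############***********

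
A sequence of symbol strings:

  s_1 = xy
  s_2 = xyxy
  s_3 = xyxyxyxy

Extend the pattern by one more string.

Every step duplicates the string.
So the next term is two copies of xyxyxyxy.

xyxyxyxyxyxyxyxy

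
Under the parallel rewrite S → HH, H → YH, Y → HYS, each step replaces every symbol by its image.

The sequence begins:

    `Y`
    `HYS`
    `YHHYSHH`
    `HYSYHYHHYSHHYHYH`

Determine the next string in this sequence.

Applying the rule to each of the 16 symbols of HYSYHYHHYSHHYHYH gives the pieces YH HYS HH HYS YH HYS YH YH HYS HH YH YH HYS YH HYS YH, which concatenate to the answer.

YHHYSHHHYSYHHYSYHYHHYSHHYHYHHYSYHHYSYH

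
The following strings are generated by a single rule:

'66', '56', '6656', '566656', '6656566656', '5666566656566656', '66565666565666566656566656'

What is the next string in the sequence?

From term 3 onward, concatenate the second-to-last term with the last: 66·56 = 6656, 56·6656 = 566656, …
So term 8 is 5666566656566656·66565666565666566656566656.

566656665656665666565666565666566656566656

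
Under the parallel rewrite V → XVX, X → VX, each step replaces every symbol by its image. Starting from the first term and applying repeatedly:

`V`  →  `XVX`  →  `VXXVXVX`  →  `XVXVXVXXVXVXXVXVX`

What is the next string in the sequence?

VXXVXVXXVXVXXVXVXVXXVXVXXVXVXVXXVXVXXVXVX

φ(XVXVXVXXVXVXXVXVX) expands symbol-by-symbol to VX XVX VX XVX VX XVX VX VX XVX VX XVX VX VX XVX VX XVX VX; joining the 17 pieces gives the next term.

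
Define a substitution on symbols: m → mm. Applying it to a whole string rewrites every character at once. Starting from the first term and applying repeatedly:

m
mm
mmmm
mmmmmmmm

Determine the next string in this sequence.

Apply φ to mmmmmmmm symbol by symbol: m→mm, m→mm, m→mm, m→mm, m→mm, m→mm, m→mm, m→mm; joined: mm mm mm mm mm mm mm mm.

mmmmmmmmmmmmmmmm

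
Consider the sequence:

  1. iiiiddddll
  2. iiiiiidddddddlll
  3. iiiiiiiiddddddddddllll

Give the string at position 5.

iiiiiiiiiiiiddddddddddddddddllllll

Each string has the form i^{2n+2} d^{3n+1} l^{n+1} (n = 1, 2, …).
Setting n = 5 gives 12, 16, 6 characters in each block.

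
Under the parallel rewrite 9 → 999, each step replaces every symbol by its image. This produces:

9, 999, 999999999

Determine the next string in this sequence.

Apply φ to 999999999 symbol by symbol: 9→999, 9→999, 9→999, 9→999, 9→999, 9→999, 9→999, 9→999, 9→999; joined: 999 999 999 999 999 999 999 999 999.

999999999999999999999999999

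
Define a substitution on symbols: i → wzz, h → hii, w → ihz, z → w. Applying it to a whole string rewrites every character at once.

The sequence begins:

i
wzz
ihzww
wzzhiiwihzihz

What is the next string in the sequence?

Rewriting the 13 symbols of wzzhiiwihzihz one by one yields ihz w w hii wzz wzz ihz wzz hii w wzz hii w; concatenated:

ihzwwhiiwzzwzzihzwzzhiiwwzzhiiw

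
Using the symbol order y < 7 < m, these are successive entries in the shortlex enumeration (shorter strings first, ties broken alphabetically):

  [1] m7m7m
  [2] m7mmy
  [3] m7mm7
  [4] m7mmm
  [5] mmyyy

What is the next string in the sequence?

mmyy7

Find the rightmost character of mmyyy below m, bump it to the next letter, and reset everything to its right to y.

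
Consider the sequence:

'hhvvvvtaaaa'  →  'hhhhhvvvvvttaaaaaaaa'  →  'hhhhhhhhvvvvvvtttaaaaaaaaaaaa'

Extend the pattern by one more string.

hhhhhhhhhhhvvvvvvvttttaaaaaaaaaaaaaaaa

Each string has the form h^{3n-1} v^{n+3} t^{n} a^{4n} (n = 1, 2, …).
Setting n = 4 gives 11, 7, 4, 16 characters in each block.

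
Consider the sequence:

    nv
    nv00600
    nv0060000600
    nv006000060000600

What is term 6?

The strings grow by a fixed suffix 00600 each time.
From nv006000060000600, 2 further steps: nv006000060000600 → nv00600006000060000600 → (answer).

nv0060000600006000060000600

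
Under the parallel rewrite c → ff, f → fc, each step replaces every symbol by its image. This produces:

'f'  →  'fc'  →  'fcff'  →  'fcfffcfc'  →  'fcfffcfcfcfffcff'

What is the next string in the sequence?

Rewriting the 16 symbols of fcfffcfcfcfffcff one by one yields fc ff fc fc fc ff fc ff fc ff fc fc fc ff fc fc; concatenated:

fcfffcfcfcfffcfffcfffcfcfcfffcfc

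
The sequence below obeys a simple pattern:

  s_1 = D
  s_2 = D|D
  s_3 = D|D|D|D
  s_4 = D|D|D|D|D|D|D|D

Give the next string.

D|D|D|D|D|D|D|D|D|D|D|D|D|D|D|D

s(k+1) = s(k)·|·s(k) — each term doubles the last with '|' between the halves.
So the next term is two copies of D|D|D|D|D|D|D|D with '|' between the halves.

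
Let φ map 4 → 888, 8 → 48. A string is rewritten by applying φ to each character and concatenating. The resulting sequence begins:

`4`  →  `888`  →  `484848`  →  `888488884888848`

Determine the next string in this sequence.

φ(888488884888848) expands symbol-by-symbol to 48 48 48 888 48 48 48 48 888 48 48 48 48 888 48; joining the 15 pieces gives the next term.

484848888484848488884848484888848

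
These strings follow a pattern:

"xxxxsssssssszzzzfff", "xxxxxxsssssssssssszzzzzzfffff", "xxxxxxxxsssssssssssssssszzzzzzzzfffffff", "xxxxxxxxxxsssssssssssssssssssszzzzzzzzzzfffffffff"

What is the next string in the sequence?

The n-th term is 2n x's then 4n s's then 2n z's then 2n-1 f's, where the shown terms are n = 2, 3, 4, 5.
Setting n = 6 gives 12, 24, 12, 11 characters in each block.

xxxxxxxxxxxxsssssssssssssssssssssssszzzzzzzzzzzzfffffffffff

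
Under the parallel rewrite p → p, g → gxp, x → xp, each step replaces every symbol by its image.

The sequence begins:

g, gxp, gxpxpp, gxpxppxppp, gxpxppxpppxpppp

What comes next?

gxpxppxpppxppppxppppp

Applying the rule to each of the 15 symbols of gxpxppxpppxpppp gives the pieces gxp xp p xp p p xp p p p xp p p p p, which concatenate to the answer.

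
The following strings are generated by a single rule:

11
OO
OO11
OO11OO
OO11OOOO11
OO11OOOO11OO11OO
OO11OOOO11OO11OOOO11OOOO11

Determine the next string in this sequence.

This is a Fibonacci-style word recurrence s(k) = s(k−1)·s(k−2): e.g. OO·11 = OO11.
Continuing: OO11OOOO11OO11OOOO11OOOO11 · OO11OOOO11OO11OO gives term 8.

OO11OOOO11OO11OOOO11OOOO11OO11OOOO11OO11OO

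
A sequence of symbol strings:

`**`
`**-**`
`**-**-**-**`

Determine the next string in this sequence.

**-**-**-**-**-**-**-**

Each string is two copies of the previous one joined by '-'.
One more doubling of **-**-**-** gives the answer.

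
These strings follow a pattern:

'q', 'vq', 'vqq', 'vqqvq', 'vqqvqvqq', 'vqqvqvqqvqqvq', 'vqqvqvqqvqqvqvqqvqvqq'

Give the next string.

Each term (from the third on) is the previous term followed by the one before it: term 3 = vq·q = vqq.
The next term joins vqqvqvqqvqqvqvqqvqvqq and vqqvqvqqvqqvq.

vqqvqvqqvqqvqvqqvqvqqvqqvqvqqvqqvq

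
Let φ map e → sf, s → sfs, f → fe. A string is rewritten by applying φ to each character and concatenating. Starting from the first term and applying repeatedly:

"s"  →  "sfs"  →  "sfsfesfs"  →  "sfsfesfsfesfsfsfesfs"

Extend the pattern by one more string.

sfsfesfsfesfsfsfesfsfesfsfsfesfsfesfsfesfsfsfesfs

φ(sfsfesfsfesfsfsfesfs) expands symbol-by-symbol to sfs fe sfs fe sf sfs fe sfs fe sf sfs fe sfs fe sfs fe sf sfs fe sfs; joining the 20 pieces gives the next term.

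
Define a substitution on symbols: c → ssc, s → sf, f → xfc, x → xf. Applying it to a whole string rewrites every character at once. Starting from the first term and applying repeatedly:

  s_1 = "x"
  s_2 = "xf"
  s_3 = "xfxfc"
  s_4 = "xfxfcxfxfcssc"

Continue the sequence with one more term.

Rewriting the 13 symbols of xfxfcxfxfcssc one by one yields xf xfc xf xfc ssc xf xfc xf xfc ssc sf sf ssc; concatenated:

xfxfcxfxfcsscxfxfcxfxfcsscsfsfssc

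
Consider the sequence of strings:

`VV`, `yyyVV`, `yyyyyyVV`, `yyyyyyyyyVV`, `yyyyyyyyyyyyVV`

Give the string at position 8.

Every step adds yyy at the front: s(k+1) = yyy·s(k).
From yyyyyyyyyyyyVV, 3 further steps: yyyyyyyyyyyyVV → yyyyyyyyyyyyyyyVV → yyyyyyyyyyyyyyyyyyVV → (answer).

yyyyyyyyyyyyyyyyyyyyyVV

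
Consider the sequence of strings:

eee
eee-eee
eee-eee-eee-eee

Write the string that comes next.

eee-eee-eee-eee-eee-eee-eee-eee

s(k+1) = s(k)·-·s(k) — each term doubles the last with '-' between the halves.
One more doubling of eee-eee-eee-eee gives the answer.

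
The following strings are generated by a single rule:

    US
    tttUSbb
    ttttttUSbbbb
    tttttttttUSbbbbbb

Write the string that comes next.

s(k+1) = ttt·s(k)·bb, so each term gains ttt as a prefix and bb as a suffix.
Applying this once more to tttttttttUSbbbbbb:

ttttttttttttUSbbbbbbbb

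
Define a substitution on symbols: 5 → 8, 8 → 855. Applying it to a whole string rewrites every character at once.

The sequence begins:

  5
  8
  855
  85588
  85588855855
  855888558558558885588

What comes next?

8558885585585588855888558885585585588855855

Applying the rule to each of the 21 symbols of 855888558558558885588 gives the pieces 855 8 8 855 855 855 8 8 855 8 8 855 8 8 855 855 855 8 8 855 855, which concatenate to the answer.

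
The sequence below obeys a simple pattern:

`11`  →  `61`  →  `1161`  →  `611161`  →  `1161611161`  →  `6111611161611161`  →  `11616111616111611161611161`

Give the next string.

This is a Fibonacci-style word recurrence s(k) = s(k−2)·s(k−1): e.g. 11·61 = 1161.
So term 8 is 6111611161611161·11616111616111611161611161.

611161116161116111616111616111611161611161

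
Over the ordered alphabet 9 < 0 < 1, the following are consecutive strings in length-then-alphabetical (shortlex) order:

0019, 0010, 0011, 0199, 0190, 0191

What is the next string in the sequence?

Find the rightmost character of 0191 below 1, bump it to the next letter, and reset everything to its right to 9.

0109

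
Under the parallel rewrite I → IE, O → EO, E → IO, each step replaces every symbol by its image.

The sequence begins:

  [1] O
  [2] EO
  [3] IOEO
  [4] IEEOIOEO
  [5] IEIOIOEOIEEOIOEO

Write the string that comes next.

φ(IEIOIOEOIEEOIOEO) expands symbol-by-symbol to IE IO IE EO IE EO IO EO IE IO IO EO IE EO IO EO; joining the 16 pieces gives the next term.

IEIOIEEOIEEOIOEOIEIOIOEOIEEOIOEO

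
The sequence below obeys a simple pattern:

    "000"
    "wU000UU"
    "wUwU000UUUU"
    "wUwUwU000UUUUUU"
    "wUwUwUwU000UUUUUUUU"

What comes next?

s(k+1) = wU·s(k)·UU, so each term gains wU as a prefix and UU as a suffix.
Applying this once more to wUwUwUwU000UUUUUUUU:

wUwUwUwUwU000UUUUUUUUUU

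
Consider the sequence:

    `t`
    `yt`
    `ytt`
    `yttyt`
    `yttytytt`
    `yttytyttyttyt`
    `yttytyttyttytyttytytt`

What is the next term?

yttytyttyttytyttytyttyttytyttyttyt

From term 3 onward, concatenate the last term with the second-to-last: yt·t = ytt, ytt·yt = yttyt, …
Continuing: yttytyttyttytyttytytt · yttytyttyttyt gives term 8.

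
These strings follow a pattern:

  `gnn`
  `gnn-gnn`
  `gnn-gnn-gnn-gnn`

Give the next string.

s(k+1) = s(k)·-·s(k) — each term doubles the last with '-' between the halves.
Doubling gnn-gnn-gnn-gnn with '-' between the halves:

gnn-gnn-gnn-gnn-gnn-gnn-gnn-gnn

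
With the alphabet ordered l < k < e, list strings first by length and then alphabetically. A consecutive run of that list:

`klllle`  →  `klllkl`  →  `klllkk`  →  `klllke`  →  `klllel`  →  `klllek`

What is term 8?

kllkll

Continuing the enumeration 2 steps past klllek: klllek → klllee → (answer).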